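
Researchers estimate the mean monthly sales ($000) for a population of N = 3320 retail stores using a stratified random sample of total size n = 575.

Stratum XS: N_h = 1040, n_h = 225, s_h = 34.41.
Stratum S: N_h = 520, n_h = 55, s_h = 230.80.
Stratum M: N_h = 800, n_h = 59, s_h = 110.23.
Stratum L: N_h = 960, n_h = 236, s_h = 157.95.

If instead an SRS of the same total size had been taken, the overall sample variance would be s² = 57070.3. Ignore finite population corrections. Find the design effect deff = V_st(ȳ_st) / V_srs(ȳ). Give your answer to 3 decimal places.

V̂(ȳ_st) = Σ W_h² s_h²/n_h, with W_h = N_h/N and N = 3320:
  stratum XS: (1040/3320)²·34.41²/225 = 0.516389
  stratum S: (520/3320)²·230.80²/55 = 23.7596
  stratum M: (800/3320)²·110.23²/59 = 11.9578
  stratum L: (960/3320)²·157.95²/236 = 8.83881
V_st = 45.0726
V_srs = s²/n = 57070.3/575 = 99.2527
deff = V_st / V_srs = 45.0726/99.2527 = 0.4541

deff ≈ 0.454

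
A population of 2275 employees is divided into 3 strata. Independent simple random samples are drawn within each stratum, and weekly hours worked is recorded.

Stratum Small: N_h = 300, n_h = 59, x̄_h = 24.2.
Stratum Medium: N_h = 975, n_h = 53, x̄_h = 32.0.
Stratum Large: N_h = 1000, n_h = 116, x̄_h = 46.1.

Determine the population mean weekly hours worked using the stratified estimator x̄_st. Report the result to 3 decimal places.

N = Σ N_h = 2275. Stratum weights W_h = N_h/N.
x̄_st = (300·24.2 + 975·32.0 + 1000·46.1) / 2275 = 37.16923

x̄_st ≈ 37.169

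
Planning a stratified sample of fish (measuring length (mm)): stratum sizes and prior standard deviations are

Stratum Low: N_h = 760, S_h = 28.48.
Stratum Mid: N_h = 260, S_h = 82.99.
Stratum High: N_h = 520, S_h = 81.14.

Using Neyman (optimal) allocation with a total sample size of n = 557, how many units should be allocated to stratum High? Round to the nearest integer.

Neyman allocation: n_h = n · N_h S_h / Σ N_i S_i, with n = 557.
  stratum Low: N_h·S_h = 760·28.48 = 21644.80
  stratum Mid: N_h·S_h = 260·82.99 = 21577.40
  stratum High: N_h·S_h = 520·81.14 = 42192.80
Σ N_h S_h = 85415.00
n for stratum High = 557·42192.80/85415.00 = 275.144 → 275

275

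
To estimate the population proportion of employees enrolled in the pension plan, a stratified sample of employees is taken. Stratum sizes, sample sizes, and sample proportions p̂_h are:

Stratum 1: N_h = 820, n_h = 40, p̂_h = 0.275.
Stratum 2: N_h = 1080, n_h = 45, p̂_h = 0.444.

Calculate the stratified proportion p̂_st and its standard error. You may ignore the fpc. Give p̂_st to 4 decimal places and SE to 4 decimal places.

p̂_st ≈ 0.3711, SE ≈ 0.0526

N = 1900; stratum weights W_h = N_h/N.
p̂_st = Σ W_h p̂_h = (820·0.275 + 1080·0.444)/1900 = 0.37106
V̂(p̂_st) = Σ W_h² p̂_h(1−p̂_h)/(n_h−1):
  stratum 1: (820/1900)²·0.275·0.725/39 = 0.000952197
  stratum 2: (1080/1900)²·0.444·0.556/44 = 0.00181278
V̂(p̂_st) = 0.00276498; SE = √V̂ = 0.0525831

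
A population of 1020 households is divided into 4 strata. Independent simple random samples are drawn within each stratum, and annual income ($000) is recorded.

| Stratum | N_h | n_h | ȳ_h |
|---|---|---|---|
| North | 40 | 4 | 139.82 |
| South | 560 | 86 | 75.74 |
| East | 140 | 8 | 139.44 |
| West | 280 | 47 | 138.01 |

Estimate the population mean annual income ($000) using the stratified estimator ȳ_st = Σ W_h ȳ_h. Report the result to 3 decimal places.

ȳ_st ≈ 104.090

N = Σ N_h = 1020. Stratum weights W_h = N_h/N.
ȳ_st = (40·139.82 + 560·75.74 + 140·139.44 + 280·138.01) / 1020 = 104.08980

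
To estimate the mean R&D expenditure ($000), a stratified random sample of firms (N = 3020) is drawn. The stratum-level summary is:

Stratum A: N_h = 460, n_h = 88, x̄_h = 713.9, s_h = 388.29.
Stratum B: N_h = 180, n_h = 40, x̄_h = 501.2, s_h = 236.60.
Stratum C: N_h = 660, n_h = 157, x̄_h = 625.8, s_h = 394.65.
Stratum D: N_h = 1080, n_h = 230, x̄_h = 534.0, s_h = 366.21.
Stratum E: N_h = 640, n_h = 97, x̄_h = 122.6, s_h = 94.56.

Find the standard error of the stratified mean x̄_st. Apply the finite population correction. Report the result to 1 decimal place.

V̂(x̄_st) = Σ W_h² (1 − n_h/N_h) s_h²/n_h, with W_h = N_h/N and N = 3020:
  stratum A: (460/3020)²·(1 − 88/460)·388.29²/88 = 32.1452
  stratum B: (180/3020)²·(1 − 40/180)·236.60²/40 = 3.86684
  stratum C: (660/3020)²·(1 − 157/660)·394.65²/157 = 36.1096
  stratum D: (1080/3020)²·(1 − 230/1080)·366.21²/230 = 58.6896
  stratum E: (640/3020)²·(1 − 97/640)·94.56²/97 = 3.51244
V̂(x̄_st) = 134.324
SE(x̄_st) = √134.324 = 11.5898

SE(x̄_st) ≈ 11.6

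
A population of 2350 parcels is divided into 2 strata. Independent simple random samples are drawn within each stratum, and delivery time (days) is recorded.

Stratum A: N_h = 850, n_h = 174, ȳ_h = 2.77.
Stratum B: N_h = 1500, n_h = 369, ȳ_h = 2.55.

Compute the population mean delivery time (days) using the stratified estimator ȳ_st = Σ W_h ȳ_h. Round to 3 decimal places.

N = Σ N_h = 2350. Stratum weights W_h = N_h/N.
ȳ_st = (850·2.77 + 1500·2.55) / 2350 = 2.62957

ȳ_st ≈ 2.630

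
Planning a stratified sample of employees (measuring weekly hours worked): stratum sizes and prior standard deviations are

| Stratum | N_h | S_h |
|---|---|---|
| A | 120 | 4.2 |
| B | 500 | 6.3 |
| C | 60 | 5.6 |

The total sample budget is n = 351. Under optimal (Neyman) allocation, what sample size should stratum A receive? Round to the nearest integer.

44

Neyman allocation: n_h = n · N_h S_h / Σ N_i S_i, with n = 351.
  stratum A: N_h·S_h = 120·4.2 = 504.00
  stratum B: N_h·S_h = 500·6.3 = 3150.00
  stratum C: N_h·S_h = 60·5.6 = 336.00
Σ N_h S_h = 3990.00
n for stratum A = 351·504.00/3990.00 = 44.337 → 44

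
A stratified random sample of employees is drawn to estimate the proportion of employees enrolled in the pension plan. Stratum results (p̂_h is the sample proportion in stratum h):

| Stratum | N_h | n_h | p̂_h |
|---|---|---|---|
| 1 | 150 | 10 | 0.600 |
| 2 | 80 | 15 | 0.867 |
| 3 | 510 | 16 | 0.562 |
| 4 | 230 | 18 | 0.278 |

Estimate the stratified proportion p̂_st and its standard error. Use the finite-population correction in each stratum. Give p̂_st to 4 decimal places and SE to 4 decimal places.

p̂_st ≈ 0.5257, SE ≈ 0.0751

N = 970; stratum weights W_h = N_h/N.
p̂_st = Σ W_h p̂_h = (150·0.600 + 80·0.867 + 510·0.562 + 230·0.278)/970 = 0.52569
V̂(p̂_st) = Σ W_h² (1 − n_h/N_h) p̂_h(1−p̂_h)/(n_h−1):
  stratum 1: (150/970)²·(1 − 10/150)·0.600·0.400/9 = 0.000595175
  stratum 2: (80/970)²·(1 − 15/80)·0.867·0.133/14 = 4.552e-05
  stratum 3: (510/970)²·(1 − 16/510)·0.562·0.438/15 = 0.00439413
  stratum 4: (230/970)²·(1 − 18/230)·0.278·0.722/17 = 0.000611862
V̂(p̂_st) = 0.00564669; SE = √V̂ = 0.0751444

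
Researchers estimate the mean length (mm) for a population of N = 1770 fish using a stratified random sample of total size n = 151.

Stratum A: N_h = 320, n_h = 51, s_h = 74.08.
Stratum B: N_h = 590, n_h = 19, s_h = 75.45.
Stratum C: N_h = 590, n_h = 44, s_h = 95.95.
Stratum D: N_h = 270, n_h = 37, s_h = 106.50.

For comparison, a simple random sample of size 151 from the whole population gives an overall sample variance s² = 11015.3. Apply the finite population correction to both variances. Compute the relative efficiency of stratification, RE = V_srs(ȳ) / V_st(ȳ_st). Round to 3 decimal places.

V̂(ȳ_st) = Σ W_h² (1 − n_h/N_h) s_h²/n_h, with W_h = N_h/N and N = 1770:
  stratum A: (320/1770)²·(1 − 51/320)·74.08²/51 = 2.95657
  stratum B: (590/1770)²·(1 − 19/590)·75.45²/19 = 32.2186
  stratum C: (590/1770)²·(1 − 44/590)·95.95²/44 = 21.5147
  stratum D: (270/1770)²·(1 − 37/270)·106.50²/37 = 6.1556
V_st = 62.8455
V_srs = (1 − 151/1770)·11015.3/151 = 66.7257
Relative efficiency = V_srs / V_st = 66.7257/62.8455 = 1.0617

RE ≈ 1.062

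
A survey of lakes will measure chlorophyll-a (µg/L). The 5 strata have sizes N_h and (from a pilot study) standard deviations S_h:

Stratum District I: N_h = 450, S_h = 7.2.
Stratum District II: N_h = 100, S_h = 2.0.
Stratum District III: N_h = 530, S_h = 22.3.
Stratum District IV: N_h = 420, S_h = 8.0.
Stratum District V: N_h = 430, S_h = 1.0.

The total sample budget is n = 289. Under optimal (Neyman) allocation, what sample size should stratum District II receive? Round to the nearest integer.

Neyman allocation: n_h = n · N_h S_h / Σ N_i S_i, with n = 289.
  stratum District I: N_h·S_h = 450·7.2 = 3240.00
  stratum District II: N_h·S_h = 100·2.0 = 200.00
  stratum District III: N_h·S_h = 530·22.3 = 11819.00
  stratum District IV: N_h·S_h = 420·8.0 = 3360.00
  stratum District V: N_h·S_h = 430·1.0 = 430.00
Σ N_h S_h = 19049.00
n for stratum District II = 289·200.00/19049.00 = 3.034 → 3

3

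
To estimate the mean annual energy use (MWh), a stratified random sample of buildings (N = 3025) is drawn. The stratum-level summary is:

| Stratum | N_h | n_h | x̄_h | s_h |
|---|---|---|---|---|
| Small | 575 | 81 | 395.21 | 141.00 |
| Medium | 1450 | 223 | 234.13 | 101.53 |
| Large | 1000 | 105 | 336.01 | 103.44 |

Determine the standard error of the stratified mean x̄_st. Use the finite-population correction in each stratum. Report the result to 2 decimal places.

V̂(x̄_st) = Σ W_h² (1 − n_h/N_h) s_h²/n_h, with W_h = N_h/N and N = 3025:
  stratum Small: (575/3025)²·(1 − 81/575)·141.00²/81 = 7.61899
  stratum Medium: (1450/3025)²·(1 − 223/1450)·101.53²/223 = 8.98764
  stratum Large: (1000/3025)²·(1 − 105/1000)·103.44²/105 = 9.9669
V̂(x̄_st) = 26.5735
SE(x̄_st) = √26.5735 = 5.15495

SE(x̄_st) ≈ 5.15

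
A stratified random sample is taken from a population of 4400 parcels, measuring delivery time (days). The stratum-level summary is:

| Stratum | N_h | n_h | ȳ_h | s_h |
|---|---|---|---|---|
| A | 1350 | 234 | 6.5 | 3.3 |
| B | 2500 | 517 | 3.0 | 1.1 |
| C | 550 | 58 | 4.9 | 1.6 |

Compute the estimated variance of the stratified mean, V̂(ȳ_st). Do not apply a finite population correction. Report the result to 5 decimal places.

V̂(ȳ_st) = Σ W_h² s_h²/n_h, with W_h = N_h/N and N = 4400:
  stratum A: (1350/4400)²·3.3²/234 = 0.00438101
  stratum B: (2500/4400)²·1.1²/517 = 0.000755561
  stratum C: (550/4400)²·1.6²/58 = 0.000689655
V̂(ȳ_st) = 0.00582623

V̂(ȳ_st) ≈ 0.00583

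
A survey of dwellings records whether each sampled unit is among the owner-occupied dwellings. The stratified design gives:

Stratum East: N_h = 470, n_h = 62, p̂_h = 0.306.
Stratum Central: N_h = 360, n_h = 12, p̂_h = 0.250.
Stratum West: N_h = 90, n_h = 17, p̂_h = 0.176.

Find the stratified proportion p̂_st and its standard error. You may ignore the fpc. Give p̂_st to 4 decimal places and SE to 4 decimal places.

p̂_st ≈ 0.2714, SE ≈ 0.0600

N = 920; stratum weights W_h = N_h/N.
p̂_st = Σ W_h p̂_h = (470·0.306 + 360·0.250 + 90·0.176)/920 = 0.27137
V̂(p̂_st) = Σ W_h² p̂_h(1−p̂_h)/(n_h−1):
  stratum East: (470/920)²·0.306·0.694/61 = 0.000908597
  stratum Central: (360/920)²·0.250·0.750/11 = 0.00260998
  stratum West: (90/920)²·0.176·0.824/16 = 8.6742e-05
V̂(p̂_st) = 0.00360532; SE = √V̂ = 0.0600443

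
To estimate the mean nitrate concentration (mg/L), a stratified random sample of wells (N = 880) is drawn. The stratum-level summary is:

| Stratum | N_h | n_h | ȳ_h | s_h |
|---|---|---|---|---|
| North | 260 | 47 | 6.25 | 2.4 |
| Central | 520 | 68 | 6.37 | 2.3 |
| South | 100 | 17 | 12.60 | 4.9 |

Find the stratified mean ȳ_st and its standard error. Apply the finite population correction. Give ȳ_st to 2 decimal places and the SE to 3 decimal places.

ȳ_st = Σ W_h ȳ_h = (260·6.25 + 520·6.37 + 100·12.60)/880 = 7.04250
V̂(ȳ_st) = Σ W_h² (1 − n_h/N_h) s_h²/n_h, with W_h = N_h/N and N = 880:
  stratum North: (260/880)²·(1 − 47/260)·2.4²/47 = 0.0087642
  stratum Central: (520/880)²·(1 − 68/520)·2.3²/68 = 0.0236115
  stratum South: (100/880)²·(1 − 17/100)·4.9²/17 = 0.0151376
V̂(ȳ_st) = 0.0475132
SE(ȳ_st) = √0.0475132 = 0.217975

ȳ_st ≈ 7.04, SE ≈ 0.218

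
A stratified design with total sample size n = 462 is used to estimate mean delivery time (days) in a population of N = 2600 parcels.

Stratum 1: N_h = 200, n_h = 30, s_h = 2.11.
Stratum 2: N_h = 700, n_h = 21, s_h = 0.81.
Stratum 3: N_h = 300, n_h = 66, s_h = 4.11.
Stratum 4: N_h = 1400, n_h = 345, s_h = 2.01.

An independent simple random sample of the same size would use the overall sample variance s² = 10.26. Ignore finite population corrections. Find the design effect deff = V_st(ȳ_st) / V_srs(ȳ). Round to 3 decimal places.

V̂(ȳ_st) = Σ W_h² s_h²/n_h, with W_h = N_h/N and N = 2600:
  stratum 1: (200/2600)²·2.11²/30 = 0.000878126
  stratum 2: (700/2600)²·0.81²/21 = 0.00226464
  stratum 3: (300/2600)²·4.11²/66 = 0.0034075
  stratum 4: (1400/2600)²·2.01²/345 = 0.00339533
V_st = 0.0099456
V_srs = s²/n = 10.26/462 = 0.0222078
deff = V_st / V_srs = 0.0099456/0.0222078 = 0.4478

deff ≈ 0.448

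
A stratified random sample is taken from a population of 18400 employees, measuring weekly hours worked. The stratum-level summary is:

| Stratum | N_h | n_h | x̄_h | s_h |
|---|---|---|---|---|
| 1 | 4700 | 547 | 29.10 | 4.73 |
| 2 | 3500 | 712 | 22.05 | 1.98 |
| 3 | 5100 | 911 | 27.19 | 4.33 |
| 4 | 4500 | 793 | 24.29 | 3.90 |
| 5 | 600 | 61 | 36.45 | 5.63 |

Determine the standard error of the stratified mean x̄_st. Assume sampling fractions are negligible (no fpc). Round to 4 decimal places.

SE(x̄_st) ≈ 0.0784

V̂(x̄_st) = Σ W_h² s_h²/n_h, with W_h = N_h/N and N = 18400:
  stratum 1: (4700/18400)²·4.73²/547 = 0.00266867
  stratum 2: (3500/18400)²·1.98²/712 = 0.000199228
  stratum 3: (5100/18400)²·4.33²/911 = 0.00158111
  stratum 4: (4500/18400)²·3.90²/793 = 0.00114722
  stratum 5: (600/18400)²·5.63²/61 = 0.000552527
V̂(x̄_st) = 0.00614875
SE(x̄_st) = √0.00614875 = 0.078414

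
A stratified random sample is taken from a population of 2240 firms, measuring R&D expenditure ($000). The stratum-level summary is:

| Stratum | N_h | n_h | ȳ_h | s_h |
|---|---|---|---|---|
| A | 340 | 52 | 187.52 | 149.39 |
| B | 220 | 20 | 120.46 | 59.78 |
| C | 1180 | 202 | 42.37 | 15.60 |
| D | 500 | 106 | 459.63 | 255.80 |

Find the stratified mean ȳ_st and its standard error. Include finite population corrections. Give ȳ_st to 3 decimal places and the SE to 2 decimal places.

ȳ_st = Σ W_h ȳ_h = (340·187.52 + 220·120.46 + 1180·42.37 + 500·459.63)/2240 = 165.20964
V̂(ȳ_st) = Σ W_h² (1 − n_h/N_h) s_h²/n_h, with W_h = N_h/N and N = 2240:
  stratum A: (340/2240)²·(1 − 52/340)·149.39²/52 = 8.37558
  stratum B: (220/2240)²·(1 − 20/220)·59.78²/20 = 1.56689
  stratum C: (1180/2240)²·(1 − 202/1180)·15.60²/202 = 0.277091
  stratum D: (500/2240)²·(1 − 106/500)·255.80²/106 = 24.2362
V̂(ȳ_st) = 34.4558
SE(ȳ_st) = √34.4558 = 5.86991

ȳ_st ≈ 165.210, SE ≈ 5.87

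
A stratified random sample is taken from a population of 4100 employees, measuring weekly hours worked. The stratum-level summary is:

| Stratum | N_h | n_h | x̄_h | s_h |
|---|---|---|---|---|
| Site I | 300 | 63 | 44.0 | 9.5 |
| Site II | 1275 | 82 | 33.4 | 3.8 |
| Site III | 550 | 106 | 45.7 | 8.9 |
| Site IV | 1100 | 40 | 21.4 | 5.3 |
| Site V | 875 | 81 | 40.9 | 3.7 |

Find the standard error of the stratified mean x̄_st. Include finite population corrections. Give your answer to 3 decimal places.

SE(x̄_st) ≈ 0.298

V̂(x̄_st) = Σ W_h² (1 − n_h/N_h) s_h²/n_h, with W_h = N_h/N and N = 4100:
  stratum Site I: (300/4100)²·(1 − 63/300)·9.5²/63 = 0.00605911
  stratum Site II: (1275/4100)²·(1 − 82/1275)·3.8²/82 = 0.0159344
  stratum Site III: (550/4100)²·(1 − 106/550)·8.9²/106 = 0.0108556
  stratum Site IV: (1100/4100)²·(1 − 40/1100)·5.3²/40 = 0.0487105
  stratum Site V: (875/4100)²·(1 − 81/875)·3.7²/81 = 0.00698521
V̂(x̄_st) = 0.0885448
SE(x̄_st) = √0.0885448 = 0.297565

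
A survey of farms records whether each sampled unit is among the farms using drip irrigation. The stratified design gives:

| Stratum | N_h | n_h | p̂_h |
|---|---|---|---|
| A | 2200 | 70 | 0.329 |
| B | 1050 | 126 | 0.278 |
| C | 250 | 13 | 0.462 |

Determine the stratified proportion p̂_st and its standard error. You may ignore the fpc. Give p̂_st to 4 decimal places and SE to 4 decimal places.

N = 3500; stratum weights W_h = N_h/N.
p̂_st = Σ W_h p̂_h = (2200·0.329 + 1050·0.278 + 250·0.462)/3500 = 0.32320
V̂(p̂_st) = Σ W_h² p̂_h(1−p̂_h)/(n_h−1):
  stratum A: (2200/3500)²·0.329·0.671/69 = 0.00126409
  stratum B: (1050/3500)²·0.278·0.722/125 = 0.000144516
  stratum C: (250/3500)²·0.462·0.538/12 = 0.000105679
V̂(p̂_st) = 0.00151429; SE = √V̂ = 0.0389138

p̂_st ≈ 0.3232, SE ≈ 0.0389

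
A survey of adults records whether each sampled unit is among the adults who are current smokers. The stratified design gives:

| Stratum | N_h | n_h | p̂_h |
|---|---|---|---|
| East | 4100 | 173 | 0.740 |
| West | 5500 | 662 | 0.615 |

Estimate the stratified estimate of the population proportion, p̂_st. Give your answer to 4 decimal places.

p̂_st ≈ 0.6684

N = 9600; stratum weights W_h = N_h/N.
p̂_st = Σ W_h p̂_h = (4100·0.740 + 5500·0.615)/9600 = 0.66839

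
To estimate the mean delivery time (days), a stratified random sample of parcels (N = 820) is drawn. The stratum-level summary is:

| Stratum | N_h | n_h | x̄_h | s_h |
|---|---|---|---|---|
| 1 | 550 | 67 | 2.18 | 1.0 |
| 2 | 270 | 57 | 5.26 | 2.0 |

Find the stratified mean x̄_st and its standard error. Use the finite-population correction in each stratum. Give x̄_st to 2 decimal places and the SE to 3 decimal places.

x̄_st = Σ W_h x̄_h = (550·2.18 + 270·5.26)/820 = 3.19415
V̂(x̄_st) = Σ W_h² (1 − n_h/N_h) s_h²/n_h, with W_h = N_h/N and N = 820:
  stratum 1: (550/820)²·(1 − 67/550)·1.0²/67 = 0.00589668
  stratum 2: (270/820)²·(1 − 57/270)·2.0²/57 = 0.00600207
V̂(x̄_st) = 0.0118987
SE(x̄_st) = √0.0118987 = 0.109081

x̄_st ≈ 3.19, SE ≈ 0.109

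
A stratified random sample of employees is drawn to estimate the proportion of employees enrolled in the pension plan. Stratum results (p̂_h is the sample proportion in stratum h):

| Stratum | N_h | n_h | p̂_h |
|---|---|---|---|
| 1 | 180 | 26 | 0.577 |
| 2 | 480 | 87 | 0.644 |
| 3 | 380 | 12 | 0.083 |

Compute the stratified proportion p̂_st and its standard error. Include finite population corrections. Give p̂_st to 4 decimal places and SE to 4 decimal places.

p̂_st ≈ 0.4274, SE ≈ 0.0401

N = 1040; stratum weights W_h = N_h/N.
p̂_st = Σ W_h p̂_h = (180·0.577 + 480·0.644 + 380·0.083)/1040 = 0.42742
V̂(p̂_st) = Σ W_h² (1 − n_h/N_h) p̂_h(1−p̂_h)/(n_h−1):
  stratum 1: (180/1040)²·(1 − 26/180)·0.577·0.423/25 = 0.000250209
  stratum 2: (480/1040)²·(1 − 87/480)·0.644·0.356/86 = 0.000464948
  stratum 3: (380/1040)²·(1 − 12/380)·0.083·0.917/11 = 0.000894581
V̂(p̂_st) = 0.00160974; SE = √V̂ = 0.0401215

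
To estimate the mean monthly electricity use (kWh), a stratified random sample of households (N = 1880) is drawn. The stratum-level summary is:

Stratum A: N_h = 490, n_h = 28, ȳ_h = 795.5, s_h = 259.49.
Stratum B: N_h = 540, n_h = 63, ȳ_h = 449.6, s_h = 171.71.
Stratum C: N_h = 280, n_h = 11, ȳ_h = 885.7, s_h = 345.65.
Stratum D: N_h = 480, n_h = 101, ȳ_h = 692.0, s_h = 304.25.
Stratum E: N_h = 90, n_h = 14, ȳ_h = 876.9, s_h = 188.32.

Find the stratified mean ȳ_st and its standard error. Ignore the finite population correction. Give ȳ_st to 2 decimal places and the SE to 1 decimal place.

ȳ_st ≈ 687.05, SE ≈ 22.5

ȳ_st = Σ W_h ȳ_h = (490·795.5 + 540·449.6 + 280·885.7 + 480·692.0 + 90·876.9)/1880 = 687.05106
V̂(ȳ_st) = Σ W_h² s_h²/n_h, with W_h = N_h/N and N = 1880:
  stratum A: (490/1880)²·259.49²/28 = 163.365
  stratum B: (540/1880)²·171.71²/63 = 38.612
  stratum C: (280/1880)²·345.65²/11 = 240.924
  stratum D: (480/1880)²·304.25²/101 = 59.7457
  stratum E: (90/1880)²·188.32²/14 = 5.80543
V̂(ȳ_st) = 508.453
SE(ȳ_st) = √508.453 = 22.5489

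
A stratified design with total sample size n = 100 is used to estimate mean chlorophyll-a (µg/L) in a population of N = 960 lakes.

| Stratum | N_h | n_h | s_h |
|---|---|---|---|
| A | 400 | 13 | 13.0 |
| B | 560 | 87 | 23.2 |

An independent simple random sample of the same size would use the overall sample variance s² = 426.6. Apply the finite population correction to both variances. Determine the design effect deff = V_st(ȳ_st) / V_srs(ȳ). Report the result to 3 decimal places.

deff ≈ 1.037

V̂(ȳ_st) = Σ W_h² (1 − n_h/N_h) s_h²/n_h, with W_h = N_h/N and N = 960:
  stratum A: (400/960)²·(1 − 13/400)·13.0²/13 = 2.18359
  stratum B: (560/960)²·(1 − 87/560)·23.2²/87 = 1.77813
V_st = 3.96172
V_srs = (1 − 100/960)·426.6/100 = 3.82163
deff = V_st / V_srs = 3.96172/3.82163 = 1.0367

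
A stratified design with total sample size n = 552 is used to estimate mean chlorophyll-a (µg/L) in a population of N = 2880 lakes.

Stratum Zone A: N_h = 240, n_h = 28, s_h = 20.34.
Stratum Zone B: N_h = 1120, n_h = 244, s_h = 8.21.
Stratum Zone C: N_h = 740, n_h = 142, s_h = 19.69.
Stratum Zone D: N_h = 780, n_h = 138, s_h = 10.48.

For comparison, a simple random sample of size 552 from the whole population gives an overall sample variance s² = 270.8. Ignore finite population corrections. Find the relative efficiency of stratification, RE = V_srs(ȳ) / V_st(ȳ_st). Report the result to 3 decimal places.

RE ≈ 1.281

V̂(ȳ_st) = Σ W_h² s_h²/n_h, with W_h = N_h/N and N = 2880:
  stratum Zone A: (240/2880)²·20.34²/28 = 0.102608
  stratum Zone B: (1120/2880)²·8.21²/244 = 0.041778
  stratum Zone C: (740/2880)²·19.69²/142 = 0.180253
  stratum Zone D: (780/2880)²·10.48²/138 = 0.0583778
V_st = 0.383016
V_srs = s²/n = 270.8/552 = 0.49058
Relative efficiency = V_srs / V_st = 0.49058/0.383016 = 1.2808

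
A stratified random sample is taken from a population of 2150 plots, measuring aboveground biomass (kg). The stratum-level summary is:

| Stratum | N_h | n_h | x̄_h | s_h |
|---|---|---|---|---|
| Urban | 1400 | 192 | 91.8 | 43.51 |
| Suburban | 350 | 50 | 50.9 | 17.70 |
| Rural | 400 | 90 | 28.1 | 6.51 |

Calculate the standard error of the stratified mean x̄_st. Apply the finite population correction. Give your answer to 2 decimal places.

V̂(x̄_st) = Σ W_h² (1 − n_h/N_h) s_h²/n_h, with W_h = N_h/N and N = 2150:
  stratum Urban: (1400/2150)²·(1 − 192/1400)·43.51²/192 = 3.60741
  stratum Suburban: (350/2150)²·(1 − 50/350)·17.70²/50 = 0.142328
  stratum Rural: (400/2150)²·(1 − 90/400)·6.51²/90 = 0.0126318
V̂(x̄_st) = 3.76237
SE(x̄_st) = √3.76237 = 1.93968

SE(x̄_st) ≈ 1.94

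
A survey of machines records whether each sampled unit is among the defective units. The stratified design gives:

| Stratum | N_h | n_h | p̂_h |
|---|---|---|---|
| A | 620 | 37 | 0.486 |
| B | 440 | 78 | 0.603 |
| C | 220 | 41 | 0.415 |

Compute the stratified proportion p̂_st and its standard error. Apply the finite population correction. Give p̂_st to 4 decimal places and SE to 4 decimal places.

p̂_st ≈ 0.5140, SE ≈ 0.0445

N = 1280; stratum weights W_h = N_h/N.
p̂_st = Σ W_h p̂_h = (620·0.486 + 440·0.603 + 220·0.415)/1280 = 0.51402
V̂(p̂_st) = Σ W_h² (1 − n_h/N_h) p̂_h(1−p̂_h)/(n_h−1):
  stratum A: (620/1280)²·(1 − 37/620)·0.486·0.514/36 = 0.00153087
  stratum B: (440/1280)²·(1 − 78/440)·0.603·0.397/77 = 0.000302244
  stratum C: (220/1280)²·(1 − 41/220)·0.415·0.585/40 = 0.000145881
V̂(p̂_st) = 0.00197899; SE = √V̂ = 0.0444859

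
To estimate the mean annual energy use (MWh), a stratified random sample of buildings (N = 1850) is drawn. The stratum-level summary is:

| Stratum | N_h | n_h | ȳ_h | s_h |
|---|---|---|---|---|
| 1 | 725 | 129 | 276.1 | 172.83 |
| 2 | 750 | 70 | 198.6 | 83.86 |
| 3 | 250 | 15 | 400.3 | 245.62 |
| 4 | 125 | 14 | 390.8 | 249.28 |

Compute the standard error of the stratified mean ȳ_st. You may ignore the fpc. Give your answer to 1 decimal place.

SE(ȳ_st) ≈ 12.1

V̂(ȳ_st) = Σ W_h² s_h²/n_h, with W_h = N_h/N and N = 1850:
  stratum 1: (725/1850)²·172.83²/129 = 35.5616
  stratum 2: (750/1850)²·83.86²/70 = 16.5117
  stratum 3: (250/1850)²·245.62²/15 = 73.4468
  stratum 4: (125/1850)²·249.28²/14 = 20.2639
V̂(ȳ_st) = 145.784
SE(ȳ_st) = √145.784 = 12.0741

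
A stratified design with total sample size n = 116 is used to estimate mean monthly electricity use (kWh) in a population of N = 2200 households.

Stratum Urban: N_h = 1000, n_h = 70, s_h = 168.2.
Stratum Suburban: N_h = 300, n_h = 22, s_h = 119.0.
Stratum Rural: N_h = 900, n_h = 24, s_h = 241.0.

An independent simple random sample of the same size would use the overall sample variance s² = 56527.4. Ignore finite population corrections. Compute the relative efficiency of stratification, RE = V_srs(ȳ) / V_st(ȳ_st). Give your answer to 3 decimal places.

V̂(ȳ_st) = Σ W_h² s_h²/n_h, with W_h = N_h/N and N = 2200:
  stratum Urban: (1000/2200)²·168.2²/70 = 83.5043
  stratum Suburban: (300/2200)²·119.0²/22 = 11.9693
  stratum Rural: (900/2200)²·241.0²/24 = 405.007
V_st = 500.481
V_srs = s²/n = 56527.4/116 = 487.305
Relative efficiency = V_srs / V_st = 487.305/500.481 = 0.9737

RE ≈ 0.974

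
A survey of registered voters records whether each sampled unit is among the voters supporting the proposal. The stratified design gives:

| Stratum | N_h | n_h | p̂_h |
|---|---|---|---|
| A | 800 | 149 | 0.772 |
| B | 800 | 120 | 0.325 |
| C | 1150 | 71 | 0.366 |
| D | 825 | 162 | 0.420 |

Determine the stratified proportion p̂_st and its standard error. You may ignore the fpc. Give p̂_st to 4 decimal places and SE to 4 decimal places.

p̂_st ≈ 0.4601, SE ≈ 0.0240

N = 3575; stratum weights W_h = N_h/N.
p̂_st = Σ W_h p̂_h = (800·0.772 + 800·0.325 + 1150·0.366 + 825·0.420)/3575 = 0.46014
V̂(p̂_st) = Σ W_h² p̂_h(1−p̂_h)/(n_h−1):
  stratum A: (800/3575)²·0.772·0.228/148 = 5.9555e-05
  stratum B: (800/3575)²·0.325·0.675/119 = 9.23141e-05
  stratum C: (1150/3575)²·0.366·0.634/70 = 0.000343017
  stratum D: (825/3575)²·0.420·0.580/161 = 8.05763e-05
V̂(p̂_st) = 0.000575463; SE = √V̂ = 0.0239888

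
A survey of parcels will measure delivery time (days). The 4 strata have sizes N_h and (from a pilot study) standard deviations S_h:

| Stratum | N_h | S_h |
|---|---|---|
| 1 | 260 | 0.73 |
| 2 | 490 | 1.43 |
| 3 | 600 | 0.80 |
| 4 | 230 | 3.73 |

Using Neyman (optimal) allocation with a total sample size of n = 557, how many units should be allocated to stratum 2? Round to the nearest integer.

Neyman allocation: n_h = n · N_h S_h / Σ N_i S_i, with n = 557.
  stratum 1: N_h·S_h = 260·0.73 = 189.80
  stratum 2: N_h·S_h = 490·1.43 = 700.70
  stratum 3: N_h·S_h = 600·0.80 = 480.00
  stratum 4: N_h·S_h = 230·3.73 = 857.90
Σ N_h S_h = 2228.40
n for stratum 2 = 557·700.70/2228.40 = 175.144 → 175

175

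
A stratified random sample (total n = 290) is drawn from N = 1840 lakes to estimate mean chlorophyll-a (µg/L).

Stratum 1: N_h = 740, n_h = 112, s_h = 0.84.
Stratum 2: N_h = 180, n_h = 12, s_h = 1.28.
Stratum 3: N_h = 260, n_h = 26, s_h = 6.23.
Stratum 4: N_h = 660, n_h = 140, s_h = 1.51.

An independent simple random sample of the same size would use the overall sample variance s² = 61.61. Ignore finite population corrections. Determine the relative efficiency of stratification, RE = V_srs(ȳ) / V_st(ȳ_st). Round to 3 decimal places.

V̂(ȳ_st) = Σ W_h² s_h²/n_h, with W_h = N_h/N and N = 1840:
  stratum 1: (740/1840)²·0.84²/112 = 0.00101899
  stratum 2: (180/1840)²·1.28²/12 = 0.00130662
  stratum 3: (260/1840)²·6.23²/26 = 0.0298067
  stratum 4: (660/1840)²·1.51²/140 = 0.00209545
V_st = 0.0342277
V_srs = s²/n = 61.61/290 = 0.212448
Relative efficiency = V_srs / V_st = 0.212448/0.0342277 = 6.2069

RE ≈ 6.207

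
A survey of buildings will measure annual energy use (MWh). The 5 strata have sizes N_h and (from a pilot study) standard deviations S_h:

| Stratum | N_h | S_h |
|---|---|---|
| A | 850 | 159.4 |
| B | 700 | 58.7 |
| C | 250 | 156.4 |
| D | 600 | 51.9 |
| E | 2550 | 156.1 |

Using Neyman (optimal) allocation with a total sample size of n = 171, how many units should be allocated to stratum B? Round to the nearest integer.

Neyman allocation: n_h = n · N_h S_h / Σ N_i S_i, with n = 171.
  stratum A: N_h·S_h = 850·159.4 = 135490.00
  stratum B: N_h·S_h = 700·58.7 = 41090.00
  stratum C: N_h·S_h = 250·156.4 = 39100.00
  stratum D: N_h·S_h = 600·51.9 = 31140.00
  stratum E: N_h·S_h = 2550·156.1 = 398055.00
Σ N_h S_h = 644875.00
n for stratum B = 171·41090.00/644875.00 = 10.896 → 11

11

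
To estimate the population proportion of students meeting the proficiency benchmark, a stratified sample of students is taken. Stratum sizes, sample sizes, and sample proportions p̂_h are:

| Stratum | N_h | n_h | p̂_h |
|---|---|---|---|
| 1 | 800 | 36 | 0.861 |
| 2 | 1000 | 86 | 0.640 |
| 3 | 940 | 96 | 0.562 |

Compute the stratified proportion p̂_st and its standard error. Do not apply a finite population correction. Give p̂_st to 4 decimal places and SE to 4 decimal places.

p̂_st ≈ 0.6778, SE ≈ 0.0309

N = 2740; stratum weights W_h = N_h/N.
p̂_st = Σ W_h p̂_h = (800·0.861 + 1000·0.640 + 940·0.562)/2740 = 0.67777
V̂(p̂_st) = Σ W_h² p̂_h(1−p̂_h)/(n_h−1):
  stratum 1: (800/2740)²·0.861·0.139/35 = 0.000291493
  stratum 2: (1000/2740)²·0.640·0.360/85 = 0.000361046
  stratum 3: (940/2740)²·0.562·0.438/95 = 0.000304959
V̂(p̂_st) = 0.000957498; SE = √V̂ = 0.0309435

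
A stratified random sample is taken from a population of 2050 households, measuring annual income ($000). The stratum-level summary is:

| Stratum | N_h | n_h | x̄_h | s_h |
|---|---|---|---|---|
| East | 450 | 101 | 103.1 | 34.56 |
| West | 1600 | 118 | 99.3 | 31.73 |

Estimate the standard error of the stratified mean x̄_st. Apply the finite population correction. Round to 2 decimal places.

SE(x̄_st) ≈ 2.29

V̂(x̄_st) = Σ W_h² (1 − n_h/N_h) s_h²/n_h, with W_h = N_h/N and N = 2050:
  stratum East: (450/2050)²·(1 − 101/450)·34.56²/101 = 0.441933
  stratum West: (1600/2050)²·(1 − 118/1600)·31.73²/118 = 4.81414
V̂(x̄_st) = 5.25607
SE(x̄_st) = √5.25607 = 2.29261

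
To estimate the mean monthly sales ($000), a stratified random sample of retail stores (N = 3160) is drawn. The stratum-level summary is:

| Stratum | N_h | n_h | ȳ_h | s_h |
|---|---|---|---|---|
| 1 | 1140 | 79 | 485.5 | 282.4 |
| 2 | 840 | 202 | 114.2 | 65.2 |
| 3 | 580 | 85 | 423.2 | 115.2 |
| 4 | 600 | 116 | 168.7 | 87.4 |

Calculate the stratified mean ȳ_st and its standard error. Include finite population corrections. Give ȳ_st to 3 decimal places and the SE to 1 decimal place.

ȳ_st = Σ W_h ȳ_h = (1140·485.5 + 840·114.2 + 580·423.2 + 600·168.7)/3160 = 315.21329
V̂(ȳ_st) = Σ W_h² (1 − n_h/N_h) s_h²/n_h, with W_h = N_h/N and N = 3160:
  stratum 1: (1140/3160)²·(1 − 79/1140)·282.4²/79 = 122.278
  stratum 2: (840/3160)²·(1 − 202/840)·65.2²/202 = 1.12946
  stratum 3: (580/3160)²·(1 − 85/580)·115.2²/85 = 4.48895
  stratum 4: (600/3160)²·(1 − 116/600)·87.4²/116 = 1.91508
V̂(ȳ_st) = 129.812
SE(ȳ_st) = √129.812 = 11.3935

ȳ_st ≈ 315.213, SE ≈ 11.4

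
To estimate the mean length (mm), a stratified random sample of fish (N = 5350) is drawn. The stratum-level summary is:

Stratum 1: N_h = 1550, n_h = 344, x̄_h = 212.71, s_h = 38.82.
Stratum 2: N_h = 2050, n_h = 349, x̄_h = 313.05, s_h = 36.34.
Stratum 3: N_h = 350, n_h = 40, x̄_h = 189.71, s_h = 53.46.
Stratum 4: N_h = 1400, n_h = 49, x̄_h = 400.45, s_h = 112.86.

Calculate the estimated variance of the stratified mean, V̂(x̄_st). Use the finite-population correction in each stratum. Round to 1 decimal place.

V̂(x̄_st) ≈ 18.2

V̂(x̄_st) = Σ W_h² (1 − n_h/N_h) s_h²/n_h, with W_h = N_h/N and N = 5350:
  stratum 1: (1550/5350)²·(1 − 344/1550)·38.82²/344 = 0.286104
  stratum 2: (2050/5350)²·(1 − 349/2050)·36.34²/349 = 0.460994
  stratum 3: (350/5350)²·(1 − 40/350)·53.46²/40 = 0.270845
  stratum 4: (1400/5350)²·(1 − 49/1400)·112.86²/49 = 17.1775
V̂(x̄_st) = 18.1954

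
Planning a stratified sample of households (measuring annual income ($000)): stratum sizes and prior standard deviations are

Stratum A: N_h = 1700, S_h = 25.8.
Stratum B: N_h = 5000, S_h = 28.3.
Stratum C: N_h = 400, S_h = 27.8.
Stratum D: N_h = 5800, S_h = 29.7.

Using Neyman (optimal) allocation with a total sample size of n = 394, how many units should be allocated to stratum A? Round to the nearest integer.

Neyman allocation: n_h = n · N_h S_h / Σ N_i S_i, with n = 394.
  stratum A: N_h·S_h = 1700·25.8 = 43860.00
  stratum B: N_h·S_h = 5000·28.3 = 141500.00
  stratum C: N_h·S_h = 400·27.8 = 11120.00
  stratum D: N_h·S_h = 5800·29.7 = 172260.00
Σ N_h S_h = 368740.00
n for stratum A = 394·43860.00/368740.00 = 46.865 → 47

47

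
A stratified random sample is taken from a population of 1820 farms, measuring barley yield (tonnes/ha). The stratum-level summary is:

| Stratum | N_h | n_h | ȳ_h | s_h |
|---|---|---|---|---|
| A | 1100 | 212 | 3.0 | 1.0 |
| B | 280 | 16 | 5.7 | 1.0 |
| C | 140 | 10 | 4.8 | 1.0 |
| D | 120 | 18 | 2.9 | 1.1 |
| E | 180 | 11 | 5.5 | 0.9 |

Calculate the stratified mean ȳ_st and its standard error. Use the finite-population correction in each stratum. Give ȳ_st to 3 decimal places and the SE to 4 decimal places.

ȳ_st ≈ 3.795, SE ≈ 0.0653

ȳ_st = Σ W_h ȳ_h = (1100·3.0 + 280·5.7 + 140·4.8 + 120·2.9 + 180·5.5)/1820 = 3.79451
V̂(ȳ_st) = Σ W_h² (1 − n_h/N_h) s_h²/n_h, with W_h = N_h/N and N = 1820:
  stratum A: (1100/1820)²·(1 − 212/1100)·1.0²/212 = 0.001391
  stratum B: (280/1820)²·(1 − 16/280)·1.0²/16 = 0.00139476
  stratum C: (140/1820)²·(1 − 10/140)·1.0²/10 = 0.000549451
  stratum D: (120/1820)²·(1 − 18/120)·1.1²/18 = 0.0002484
  stratum E: (180/1820)²·(1 − 11/180)·0.9²/11 = 0.000676252
V̂(ȳ_st) = 0.00425986
SE(ȳ_st) = √0.00425986 = 0.0652676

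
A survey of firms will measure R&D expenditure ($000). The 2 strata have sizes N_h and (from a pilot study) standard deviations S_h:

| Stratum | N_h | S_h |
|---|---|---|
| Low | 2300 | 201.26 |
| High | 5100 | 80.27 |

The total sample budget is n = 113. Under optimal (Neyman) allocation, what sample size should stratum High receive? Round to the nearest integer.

53

Neyman allocation: n_h = n · N_h S_h / Σ N_i S_i, with n = 113.
  stratum Low: N_h·S_h = 2300·201.26 = 462898.00
  stratum High: N_h·S_h = 5100·80.27 = 409377.00
Σ N_h S_h = 872275.00
n for stratum High = 113·409377.00/872275.00 = 53.033 → 53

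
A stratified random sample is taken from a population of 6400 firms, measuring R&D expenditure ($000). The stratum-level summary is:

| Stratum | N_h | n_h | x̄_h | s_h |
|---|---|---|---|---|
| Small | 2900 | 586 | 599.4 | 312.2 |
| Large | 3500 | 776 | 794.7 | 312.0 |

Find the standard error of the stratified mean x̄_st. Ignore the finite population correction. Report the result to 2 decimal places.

V̂(x̄_st) = Σ W_h² s_h²/n_h, with W_h = N_h/N and N = 6400:
  stratum Small: (2900/6400)²·312.2²/586 = 34.1511
  stratum Large: (3500/6400)²·312.0²/776 = 37.5166
V̂(x̄_st) = 71.6677
SE(x̄_st) = √71.6677 = 8.46568

SE(x̄_st) ≈ 8.47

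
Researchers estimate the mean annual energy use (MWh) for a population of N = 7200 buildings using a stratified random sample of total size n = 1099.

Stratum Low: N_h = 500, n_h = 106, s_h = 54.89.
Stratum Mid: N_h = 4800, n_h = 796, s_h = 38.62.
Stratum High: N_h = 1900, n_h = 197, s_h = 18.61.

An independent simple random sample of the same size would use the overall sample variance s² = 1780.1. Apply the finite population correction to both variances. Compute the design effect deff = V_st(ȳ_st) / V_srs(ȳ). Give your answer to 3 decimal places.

V̂(ȳ_st) = Σ W_h² (1 − n_h/N_h) s_h²/n_h, with W_h = N_h/N and N = 7200:
  stratum Low: (500/7200)²·(1 − 106/500)·54.89²/106 = 0.108014
  stratum Mid: (4800/7200)²·(1 − 796/4800)·38.62²/796 = 0.694675
  stratum High: (1900/7200)²·(1 − 197/1900)·18.61²/197 = 0.109731
V_st = 0.912421
V_srs = (1 − 1099/7200)·1780.1/1099 = 1.37251
deff = V_st / V_srs = 0.912421/1.37251 = 0.6648

deff ≈ 0.665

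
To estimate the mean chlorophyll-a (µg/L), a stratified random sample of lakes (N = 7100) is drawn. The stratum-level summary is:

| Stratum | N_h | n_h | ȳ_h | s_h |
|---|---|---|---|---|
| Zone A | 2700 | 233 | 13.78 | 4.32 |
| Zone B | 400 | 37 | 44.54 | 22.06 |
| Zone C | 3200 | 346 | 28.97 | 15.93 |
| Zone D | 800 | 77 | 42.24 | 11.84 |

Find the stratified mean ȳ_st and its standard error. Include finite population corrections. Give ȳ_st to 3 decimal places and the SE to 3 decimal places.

ȳ_st ≈ 25.566, SE ≈ 0.450

ȳ_st = Σ W_h ȳ_h = (2700·13.78 + 400·44.54 + 3200·28.97 + 800·42.24)/7100 = 25.56592
V̂(ȳ_st) = Σ W_h² (1 − n_h/N_h) s_h²/n_h, with W_h = N_h/N and N = 7100:
  stratum Zone A: (2700/7100)²·(1 − 233/2700)·4.32²/233 = 0.0105835
  stratum Zone B: (400/7100)²·(1 − 37/400)·22.06²/37 = 0.0378843
  stratum Zone C: (3200/7100)²·(1 − 346/3200)·15.93²/346 = 0.132875
  stratum Zone D: (800/7100)²·(1 − 77/800)·11.84²/77 = 0.0208893
V̂(ȳ_st) = 0.202232
SE(ȳ_st) = √0.202232 = 0.449702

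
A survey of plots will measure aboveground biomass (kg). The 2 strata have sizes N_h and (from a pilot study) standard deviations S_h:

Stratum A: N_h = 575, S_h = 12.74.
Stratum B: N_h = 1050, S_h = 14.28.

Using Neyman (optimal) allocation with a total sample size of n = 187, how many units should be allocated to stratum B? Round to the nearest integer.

126

Neyman allocation: n_h = n · N_h S_h / Σ N_i S_i, with n = 187.
  stratum A: N_h·S_h = 575·12.74 = 7325.50
  stratum B: N_h·S_h = 1050·14.28 = 14994.00
Σ N_h S_h = 22319.50
n for stratum B = 187·14994.00/22319.50 = 125.625 → 126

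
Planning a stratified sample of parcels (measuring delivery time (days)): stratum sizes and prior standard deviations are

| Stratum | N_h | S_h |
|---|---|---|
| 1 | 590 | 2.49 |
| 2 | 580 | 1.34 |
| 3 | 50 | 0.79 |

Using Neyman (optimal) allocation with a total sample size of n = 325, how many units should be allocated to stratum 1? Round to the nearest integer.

209

Neyman allocation: n_h = n · N_h S_h / Σ N_i S_i, with n = 325.
  stratum 1: N_h·S_h = 590·2.49 = 1469.10
  stratum 2: N_h·S_h = 580·1.34 = 777.20
  stratum 3: N_h·S_h = 50·0.79 = 39.50
Σ N_h S_h = 2285.80
n for stratum 1 = 325·1469.10/2285.80 = 208.880 → 209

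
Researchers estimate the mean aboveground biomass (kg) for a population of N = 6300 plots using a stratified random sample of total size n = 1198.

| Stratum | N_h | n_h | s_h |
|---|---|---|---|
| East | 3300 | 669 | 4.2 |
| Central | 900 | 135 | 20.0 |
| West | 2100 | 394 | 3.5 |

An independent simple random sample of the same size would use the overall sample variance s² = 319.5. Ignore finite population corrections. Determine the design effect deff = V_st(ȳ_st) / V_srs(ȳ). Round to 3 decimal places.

deff ≈ 0.267

V̂(ȳ_st) = Σ W_h² s_h²/n_h, with W_h = N_h/N and N = 6300:
  stratum East: (3300/6300)²·4.2²/669 = 0.00723468
  stratum Central: (900/6300)²·20.0²/135 = 0.0604686
  stratum West: (2100/6300)²·3.5²/394 = 0.0034546
V_st = 0.0711579
V_srs = s²/n = 319.5/1198 = 0.266694
deff = V_st / V_srs = 0.0711579/0.266694 = 0.2668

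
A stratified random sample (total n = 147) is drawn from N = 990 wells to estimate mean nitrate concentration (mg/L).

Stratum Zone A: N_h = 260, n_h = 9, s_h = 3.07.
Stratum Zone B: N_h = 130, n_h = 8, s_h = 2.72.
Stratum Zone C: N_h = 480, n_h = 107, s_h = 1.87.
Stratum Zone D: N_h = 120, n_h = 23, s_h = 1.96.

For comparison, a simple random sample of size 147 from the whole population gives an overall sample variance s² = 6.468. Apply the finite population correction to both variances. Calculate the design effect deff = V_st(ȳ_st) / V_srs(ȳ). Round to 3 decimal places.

deff ≈ 2.473

V̂(ȳ_st) = Σ W_h² (1 − n_h/N_h) s_h²/n_h, with W_h = N_h/N and N = 990:
  stratum Zone A: (260/990)²·(1 − 9/260)·3.07²/9 = 0.0697286
  stratum Zone B: (130/990)²·(1 − 8/130)·2.72²/8 = 0.0149651
  stratum Zone C: (480/990)²·(1 − 107/480)·1.87²/107 = 0.00597007
  stratum Zone D: (120/990)²·(1 − 23/120)·1.96²/23 = 0.00198366
V_st = 0.0926475
V_srs = (1 − 147/990)·6.468/147 = 0.0374667
deff = V_st / V_srs = 0.0926475/0.0374667 = 2.4728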